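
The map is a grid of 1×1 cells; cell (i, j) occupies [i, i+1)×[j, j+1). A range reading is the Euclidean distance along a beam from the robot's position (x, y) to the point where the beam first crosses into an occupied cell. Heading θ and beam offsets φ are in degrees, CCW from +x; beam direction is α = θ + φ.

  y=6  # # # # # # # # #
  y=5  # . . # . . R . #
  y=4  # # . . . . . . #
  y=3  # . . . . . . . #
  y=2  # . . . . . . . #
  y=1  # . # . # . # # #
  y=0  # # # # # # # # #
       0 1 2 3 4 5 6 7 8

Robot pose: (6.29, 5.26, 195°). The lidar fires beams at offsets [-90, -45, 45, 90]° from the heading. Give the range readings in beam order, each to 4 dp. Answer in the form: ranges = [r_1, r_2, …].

ranges = [0.7661, 1.4800, 3.7643, 3.3750]

beam 1: φ=-90°, α=105°
  cosα=-0.2588 sinα=0.9659 | (6,5) | tMaxX 1.1205 tMaxY 0.7661 | tΔX 3.8637 tΔY 1.0353
    t=0.7661 [y] (6,6) — stop
  → r_1 = 0.7661
beam 2: φ=-45°, α=150°
  cosα=-0.8660 sinα=0.5000 | (6,5) | tMaxX 0.3349 tMaxY 1.4800 | tΔX 1.1547 tΔY 2.0000
    t=0.3349 [x] (5,5)
    t=1.4800 [y] (5,6) — stop
  → r_2 = 1.4800
beam 3: φ=45°, α=240°
  cosα=-0.5000 sinα=-0.8660 | (6,5) | tMaxX 0.5800 tMaxY 0.3002 | tΔX 2.0000 tΔY 1.1547
    t=0.3002 [y] (6,4)
    t=0.5800 [x] (5,4)
    t=1.4549 [y] (5,3)
    t=2.5800 [x] (4,3)
    t=2.6096 [y] (4,2)
    t=3.7643 [y] (4,1) — stop
  → r_3 = 3.7643
beam 4: φ=90°, α=285°
  cosα=0.2588 sinα=-0.9659 | (6,5) | tMaxX 2.7432 tMaxY 0.2692 | tΔX 3.8637 tΔY 1.0353
    t=0.2692 [y] (6,4)
    t=1.3044 [y] (6,3)
    t=2.3397 [y] (6,2)
    t=2.7432 [x] (7,2)
    t=3.3750 [y] (7,1) — stop
  → r_4 = 3.3750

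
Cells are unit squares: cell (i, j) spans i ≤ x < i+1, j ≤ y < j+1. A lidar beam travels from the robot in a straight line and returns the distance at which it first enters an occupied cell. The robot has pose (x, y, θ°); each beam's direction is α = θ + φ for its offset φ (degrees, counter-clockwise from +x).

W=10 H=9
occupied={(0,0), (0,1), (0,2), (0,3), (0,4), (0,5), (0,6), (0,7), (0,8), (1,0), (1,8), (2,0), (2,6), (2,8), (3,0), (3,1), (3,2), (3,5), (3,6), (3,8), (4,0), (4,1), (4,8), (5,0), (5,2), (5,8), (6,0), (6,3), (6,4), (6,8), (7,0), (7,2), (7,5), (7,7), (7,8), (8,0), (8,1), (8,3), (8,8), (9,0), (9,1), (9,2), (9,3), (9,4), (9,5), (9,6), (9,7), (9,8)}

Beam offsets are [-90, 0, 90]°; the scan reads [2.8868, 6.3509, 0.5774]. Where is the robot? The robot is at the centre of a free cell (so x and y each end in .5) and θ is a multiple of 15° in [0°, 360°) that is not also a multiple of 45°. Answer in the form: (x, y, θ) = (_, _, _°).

Candidates: 42 free-cell centres × 16 headings = 672 poses. Raycast each; keep the one whose scan matches to 4 dp.
  (2.5, 3.5, 210°): beam 1 = 3.0000 ≠ 2.8868 ✗
  (3.5, 7.5, 15°): beam 1 = 0.5176 ≠ 2.8868 ✗
  (4.5, 4.5, 240°): beam 1 = 1.0000 ≠ 2.8868 ✗
  (5.5, 1.5, 195°): beam 1 = 0.5176 ≠ 2.8868 ✗
  (6.5, 7.5, 75°): beam 1 = 0.5176 ≠ 2.8868 ✗
  …
  (6.5, 5.5, 210°): r_1=2.8868, r_2=6.3509, r_3=0.5774 — all match ✓
Only this pose fits every beam.

(x, y, θ) = (6.5, 5.5, 210°)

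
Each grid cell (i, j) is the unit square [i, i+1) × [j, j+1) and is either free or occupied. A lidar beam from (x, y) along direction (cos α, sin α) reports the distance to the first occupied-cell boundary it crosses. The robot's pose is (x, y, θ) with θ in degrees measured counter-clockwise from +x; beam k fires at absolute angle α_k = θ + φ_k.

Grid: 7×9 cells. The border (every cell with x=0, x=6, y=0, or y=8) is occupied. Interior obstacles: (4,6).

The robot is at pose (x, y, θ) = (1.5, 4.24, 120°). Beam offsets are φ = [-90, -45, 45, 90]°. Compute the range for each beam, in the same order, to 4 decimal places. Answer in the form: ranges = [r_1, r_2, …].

ranges = [3.5200, 3.8926, 0.5176, 0.5774]

beam 1: φ=-90°, α=30°
  dir = (cos 30°, sin 30°) = (0.8660, 0.5000); from cell (1,4)
  next x-line at t=0.5774, next y-line at t=1.5200; Δt_x=1.1547, Δt_y=2.0000
    x: enter (2,4) at t=0.5774
    y: enter (2,5) at t=1.5200
    x: enter (3,5) at t=1.7321
    x: enter (4,5) at t=2.8868
    y: enter (4,6) at t=3.5200 ← occupied
  → r_1 = 3.5200
beam 2: φ=-45°, α=75°
  dir = (cos 75°, sin 75°) = (0.2588, 0.9659); from cell (1,4)
  next x-line at t=1.9319, next y-line at t=0.7868; Δt_x=3.8637, Δt_y=1.0353
    y: enter (1,5) at t=0.7868
    y: enter (1,6) at t=1.8221
    x: enter (2,6) at t=1.9319
    y: enter (2,7) at t=2.8574
    y: enter (2,8) at t=3.8926 ← occupied
  → r_2 = 3.8926
beam 3: φ=45°, α=165°
  dir = (cos 165°, sin 165°) = (-0.9659, 0.2588); from cell (1,4)
  next x-line at t=0.5176, next y-line at t=2.9364; Δt_x=1.0353, Δt_y=3.8637
    x: enter (0,4) at t=0.5176 ← occupied
  → r_3 = 0.5176
beam 4: φ=90°, α=210°
  dir = (cos 210°, sin 210°) = (-0.8660, -0.5000); from cell (1,4)
  next x-line at t=0.5774, next y-line at t=0.4800; Δt_x=1.1547, Δt_y=2.0000
    y: enter (1,3) at t=0.4800
    x: enter (0,3) at t=0.5774 ← occupied
  → r_4 = 0.5774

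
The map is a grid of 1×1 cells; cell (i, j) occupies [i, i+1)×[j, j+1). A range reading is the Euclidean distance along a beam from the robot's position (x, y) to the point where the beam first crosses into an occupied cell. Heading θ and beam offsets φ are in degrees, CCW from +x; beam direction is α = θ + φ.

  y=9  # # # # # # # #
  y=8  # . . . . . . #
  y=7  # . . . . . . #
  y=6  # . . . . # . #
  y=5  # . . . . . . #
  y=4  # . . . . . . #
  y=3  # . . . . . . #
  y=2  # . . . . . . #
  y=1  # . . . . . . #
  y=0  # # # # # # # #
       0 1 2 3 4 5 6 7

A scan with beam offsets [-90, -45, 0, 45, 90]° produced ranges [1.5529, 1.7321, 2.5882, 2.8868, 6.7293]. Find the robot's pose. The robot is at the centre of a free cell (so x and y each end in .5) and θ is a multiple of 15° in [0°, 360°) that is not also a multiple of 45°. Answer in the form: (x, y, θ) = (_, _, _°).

(x, y, θ) = (3.5, 7.5, 165°)

The pose lattice has 47·16 = 752 candidates. Test each by forward raycasting.
  (5.5, 8.5, 330°): beam 1 = 8.6603 ≠ 1.5529 ✗
  (1.5, 7.5, 195°): beam 2 = 0.5774 ≠ 1.7321 ✗
  (5.5, 8.5, 30°): beam 1 = 3.0000 ≠ 1.5529 ✗
  (4.5, 2.5, 105°): beam 1 = 2.5882 ≠ 1.5529 ✗
  …
  (3.5, 7.5, 165°): r_1=1.5529, r_2=1.7321, r_3=2.5882, r_4=2.8868, r_5=6.7293 — all match ✓
No second candidate reproduces the full scan.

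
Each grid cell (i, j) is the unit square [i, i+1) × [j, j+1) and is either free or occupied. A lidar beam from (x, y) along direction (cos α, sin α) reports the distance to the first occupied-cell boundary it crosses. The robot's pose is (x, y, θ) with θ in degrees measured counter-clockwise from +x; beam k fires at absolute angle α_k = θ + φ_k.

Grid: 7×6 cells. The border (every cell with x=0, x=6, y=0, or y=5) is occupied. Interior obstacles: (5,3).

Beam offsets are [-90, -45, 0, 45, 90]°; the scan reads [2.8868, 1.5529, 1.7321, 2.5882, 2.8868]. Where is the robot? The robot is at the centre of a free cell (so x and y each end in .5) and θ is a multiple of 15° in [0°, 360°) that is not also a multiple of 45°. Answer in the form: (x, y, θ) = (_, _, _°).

(x, y, θ) = (3.5, 3.5, 120°)

Candidates: 19 free-cell centres × 16 headings = 304 poses. Raycast each; keep the one whose scan matches to 4 dp.
  (4.5, 4.5, 255°): beam 1 = 1.9319 ≠ 2.8868 ✗
  (3.5, 3.5, 60°): beam 4 = 1.5529 ≠ 2.5882 ✗
  (1.5, 2.5, 75°): beam 1 = 4.6587 ≠ 2.8868 ✗
  (4.5, 1.5, 75°): beam 1 = 1.5529 ≠ 2.8868 ✗
  (1.5, 1.5, 60°): beam 1 = 1.0000 ≠ 2.8868 ✗
  …
  (3.5, 3.5, 120°): r_1=2.8868, r_2=1.5529, r_3=1.7321, r_4=2.5882, r_5=2.8868 — all match ✓
No second candidate reproduces the full scan.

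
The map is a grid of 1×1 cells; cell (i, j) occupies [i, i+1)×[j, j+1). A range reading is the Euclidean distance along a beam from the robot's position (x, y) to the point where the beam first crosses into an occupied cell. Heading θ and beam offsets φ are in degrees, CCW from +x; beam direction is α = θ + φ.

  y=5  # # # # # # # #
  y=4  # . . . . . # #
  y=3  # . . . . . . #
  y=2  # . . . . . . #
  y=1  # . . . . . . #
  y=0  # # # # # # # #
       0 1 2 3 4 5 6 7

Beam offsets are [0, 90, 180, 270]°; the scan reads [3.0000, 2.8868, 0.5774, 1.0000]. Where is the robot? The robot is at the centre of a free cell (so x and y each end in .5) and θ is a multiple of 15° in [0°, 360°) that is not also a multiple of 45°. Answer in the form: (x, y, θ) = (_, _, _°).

(x, y, θ) = (1.5, 2.5, 330°)

Enumerate (i+0.5, j+0.5, θ) over the 23 free cells and 16 admissible headings. For each, cast all 4 beams and compare to the given ranges.
  (4.5, 1.5, 30°): beam 1 = 2.8868 ≠ 3.0000 ✗
  (4.5, 2.5, 255°): beam 1 = 1.5529 ≠ 3.0000 ✗
  (1.5, 4.5, 240°): beam 1 = 1.0000 ≠ 3.0000 ✗
  …
  (1.5, 2.5, 330°): r_1=3.0000, r_2=2.8868, r_3=0.5774, r_4=1.0000 — all match ✓
Unique over the lattice → pose = (1.5, 2.5, 330°).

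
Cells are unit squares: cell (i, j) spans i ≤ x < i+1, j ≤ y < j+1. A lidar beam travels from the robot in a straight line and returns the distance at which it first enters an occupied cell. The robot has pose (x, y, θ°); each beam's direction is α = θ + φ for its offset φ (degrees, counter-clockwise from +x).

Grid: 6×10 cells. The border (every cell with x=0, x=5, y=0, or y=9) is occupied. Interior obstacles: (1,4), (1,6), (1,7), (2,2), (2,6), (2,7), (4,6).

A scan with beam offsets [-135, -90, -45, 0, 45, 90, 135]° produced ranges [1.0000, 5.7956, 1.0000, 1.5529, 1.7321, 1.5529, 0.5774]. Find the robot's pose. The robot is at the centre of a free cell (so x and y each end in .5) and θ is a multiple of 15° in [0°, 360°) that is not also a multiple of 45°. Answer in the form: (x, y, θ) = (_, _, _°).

Candidates: 25 free-cell centres × 16 headings = 400 poses. Raycast each; keep the one whose scan matches to 4 dp.
  (2.5, 8.5, 285°): beam 2 = 1.5529 ≠ 5.7956 ✗
  (3.5, 5.5, 285°): beam 2 = 1.9319 ≠ 5.7956 ✗
  (4.5, 3.5, 165°): beam 1 = 0.5774 ≠ 1.0000 ✗
  (4.5, 5.5, 60°): beam 1 = 1.9319 ≠ 1.0000 ✗
  (3.5, 7.5, 75°): beam 2 = 1.5529 ≠ 5.7956 ✗
  …
  (3.5, 7.5, 15°): r_1=1.0000, r_2=5.7956, r_3=1.0000, r_4=1.5529, r_5=1.7321, r_6=1.5529, r_7=0.5774 — all match ✓
Unique over the lattice → pose = (3.5, 7.5, 15°).

(x, y, θ) = (3.5, 7.5, 15°)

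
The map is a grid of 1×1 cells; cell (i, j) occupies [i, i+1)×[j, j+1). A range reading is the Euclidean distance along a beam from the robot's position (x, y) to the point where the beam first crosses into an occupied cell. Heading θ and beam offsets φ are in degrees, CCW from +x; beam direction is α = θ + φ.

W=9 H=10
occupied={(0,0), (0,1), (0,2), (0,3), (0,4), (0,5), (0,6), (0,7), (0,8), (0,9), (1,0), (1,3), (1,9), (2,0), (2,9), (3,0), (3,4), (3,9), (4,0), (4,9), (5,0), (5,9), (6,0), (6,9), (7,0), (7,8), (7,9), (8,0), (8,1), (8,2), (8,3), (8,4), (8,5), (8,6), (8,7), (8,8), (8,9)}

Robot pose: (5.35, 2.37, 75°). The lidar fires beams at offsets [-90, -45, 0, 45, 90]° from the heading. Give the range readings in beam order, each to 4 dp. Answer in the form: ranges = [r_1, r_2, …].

ranges = [2.7435, 3.0600, 6.3751, 2.7000, 3.4682]

beam 1: φ=-90°, α=345°
  dir = (cos 345°, sin 345°) = (0.9659, -0.2588); from cell (5,2)
  next x-line at t=0.6729, next y-line at t=1.4296; Δt_x=1.0353, Δt_y=3.8637
    x: enter (6,2) at t=0.6729
    y: enter (6,1) at t=1.4296
    x: enter (7,1) at t=1.7082
    x: enter (8,1) at t=2.7435 ← occupied
  → r_1 = 2.7435
beam 2: φ=-45°, α=30°
  dir = (cos 30°, sin 30°) = (0.8660, 0.5000); from cell (5,2)
  next x-line at t=0.7506, next y-line at t=1.2600; Δt_x=1.1547, Δt_y=2.0000
    x: enter (6,2) at t=0.7506
    y: enter (6,3) at t=1.2600
    x: enter (7,3) at t=1.9053
    x: enter (8,3) at t=3.0600 ← occupied
  → r_2 = 3.0600
beam 3: φ=0°, α=75°
  dir = (cos 75°, sin 75°) = (0.2588, 0.9659); from cell (5,2)
  next x-line at t=2.5114, next y-line at t=0.6522; Δt_x=3.8637, Δt_y=1.0353
    y: enter (5,3) at t=0.6522
    y: enter (5,4) at t=1.6875
    x: enter (6,4) at t=2.5114
    y: enter (6,5) at t=2.7228
    y: enter (6,6) at t=3.7581
    y: enter (6,7) at t=4.7933
    y: enter (6,8) at t=5.8286
    x: enter (7,8) at t=6.3751 ← occupied
  → r_3 = 6.3751
beam 4: φ=45°, α=120°
  dir = (cos 120°, sin 120°) = (-0.5000, 0.8660); from cell (5,2)
  next x-line at t=0.7000, next y-line at t=0.7275; Δt_x=2.0000, Δt_y=1.1547
    x: enter (4,2) at t=0.7000
    y: enter (4,3) at t=0.7275
    y: enter (4,4) at t=1.8822
    x: enter (3,4) at t=2.7000 ← occupied
  → r_4 = 2.7000
beam 5: φ=90°, α=165°
  dir = (cos 165°, sin 165°) = (-0.9659, 0.2588); from cell (5,2)
  next x-line at t=0.3623, next y-line at t=2.4341; Δt_x=1.0353, Δt_y=3.8637
    x: enter (4,2) at t=0.3623
    x: enter (3,2) at t=1.3976
    x: enter (2,2) at t=2.4329
    y: enter (2,3) at t=2.4341
    x: enter (1,3) at t=3.4682 ← occupied
  → r_5 = 3.4682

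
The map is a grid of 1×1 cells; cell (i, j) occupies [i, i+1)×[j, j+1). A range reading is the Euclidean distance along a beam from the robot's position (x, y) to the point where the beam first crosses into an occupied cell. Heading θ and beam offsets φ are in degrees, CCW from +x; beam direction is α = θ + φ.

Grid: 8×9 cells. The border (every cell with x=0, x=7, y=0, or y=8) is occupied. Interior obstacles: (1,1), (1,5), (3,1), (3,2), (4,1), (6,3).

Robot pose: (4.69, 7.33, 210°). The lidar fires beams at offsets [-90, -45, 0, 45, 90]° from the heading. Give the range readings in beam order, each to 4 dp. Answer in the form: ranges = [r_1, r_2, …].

beam 1: φ=-90°, α=120°
  d=(-0.5000,0.8660)  start (4,7)  tX=1.3800 tY=0.7736  stride 1/|dx|=2.0000 1/|dy|=1.1547
    cross y-line → (4,8), t=0.7736 (wall)
  → r_1 = 0.7736
beam 2: φ=-45°, α=165°
  d=(-0.9659,0.2588)  start (4,7)  tX=0.7143 tY=2.5887  stride 1/|dx|=1.0353 1/|dy|=3.8637
    cross x-line → (3,7), t=0.7143
    cross x-line → (2,7), t=1.7496
    cross y-line → (2,8), t=2.5887 (wall)
  → r_2 = 2.5887
beam 3: φ=0°, α=210°
  d=(-0.8660,-0.5000)  start (4,7)  tX=0.7967 tY=0.6600  stride 1/|dx|=1.1547 1/|dy|=2.0000
    cross y-line → (4,6), t=0.6600
    cross x-line → (3,6), t=0.7967
    cross x-line → (2,6), t=1.9514
    cross y-line → (2,5), t=2.6600
    cross x-line → (1,5), t=3.1061 (wall)
  → r_3 = 3.1061
beam 4: φ=45°, α=255°
  d=(-0.2588,-0.9659)  start (4,7)  tX=2.6660 tY=0.3416  stride 1/|dx|=3.8637 1/|dy|=1.0353
    cross y-line → (4,6), t=0.3416
    cross y-line → (4,5), t=1.3769
    cross y-line → (4,4), t=2.4122
    cross x-line → (3,4), t=2.6660
    cross y-line → (3,3), t=3.4475
    cross y-line → (3,2), t=4.4827 (wall)
  → r_4 = 4.4827
beam 5: φ=90°, α=300°
  d=(0.5000,-0.8660)  start (4,7)  tX=0.6200 tY=0.3811  stride 1/|dx|=2.0000 1/|dy|=1.1547
    cross y-line → (4,6), t=0.3811
    cross x-line → (5,6), t=0.6200
    cross y-line → (5,5), t=1.5358
    cross x-line → (6,5), t=2.6200
    cross y-line → (6,4), t=2.6905
    cross y-line → (6,3), t=3.8452 (wall)
  → r_5 = 3.8452

ranges = [0.7736, 2.5887, 3.1061, 4.4827, 3.8452]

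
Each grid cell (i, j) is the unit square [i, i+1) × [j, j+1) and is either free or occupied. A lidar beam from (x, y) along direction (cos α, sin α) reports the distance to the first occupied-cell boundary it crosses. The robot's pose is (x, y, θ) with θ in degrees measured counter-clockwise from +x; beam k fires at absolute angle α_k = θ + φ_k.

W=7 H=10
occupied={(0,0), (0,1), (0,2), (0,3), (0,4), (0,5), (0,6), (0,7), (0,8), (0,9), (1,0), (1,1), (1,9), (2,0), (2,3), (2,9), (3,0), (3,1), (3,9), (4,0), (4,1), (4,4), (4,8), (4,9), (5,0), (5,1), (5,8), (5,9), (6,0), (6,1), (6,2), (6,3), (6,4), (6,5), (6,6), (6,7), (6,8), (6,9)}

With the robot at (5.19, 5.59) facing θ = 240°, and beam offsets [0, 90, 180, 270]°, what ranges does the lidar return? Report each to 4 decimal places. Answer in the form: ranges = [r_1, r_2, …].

beam 1: φ=0°, α=240°
  cosα=-0.5000 sinα=-0.8660 | (5,5) | tMaxX 0.3800 tMaxY 0.6813 | tΔX 2.0000 tΔY 1.1547
    t=0.3800 [x] (4,5)
    t=0.6813 [y] (4,4) — stop
  → r_1 = 0.6813
beam 2: φ=90°, α=330°
  cosα=0.8660 sinα=-0.5000 | (5,5) | tMaxX 0.9353 tMaxY 1.1800 | tΔX 1.1547 tΔY 2.0000
    t=0.9353 [x] (6,5) — stop
  → r_2 = 0.9353
beam 3: φ=180°, α=60°
  cosα=0.5000 sinα=0.8660 | (5,5) | tMaxX 1.6200 tMaxY 0.4734 | tΔX 2.0000 tΔY 1.1547
    t=0.4734 [y] (5,6)
    t=1.6200 [x] (6,6) — stop
  → r_3 = 1.6200
beam 4: φ=270°, α=150°
  cosα=-0.8660 sinα=0.5000 | (5,5) | tMaxX 0.2194 tMaxY 0.8200 | tΔX 1.1547 tΔY 2.0000
    t=0.2194 [x] (4,5)
    t=0.8200 [y] (4,6)
    t=1.3741 [x] (3,6)
    t=2.5288 [x] (2,6)
    t=2.8200 [y] (2,7)
    t=3.6835 [x] (1,7)
    t=4.8200 [y] (1,8)
    t=4.8382 [x] (0,8) — stop
  → r_4 = 4.8382

ranges = [0.6813, 0.9353, 1.6200, 4.8382]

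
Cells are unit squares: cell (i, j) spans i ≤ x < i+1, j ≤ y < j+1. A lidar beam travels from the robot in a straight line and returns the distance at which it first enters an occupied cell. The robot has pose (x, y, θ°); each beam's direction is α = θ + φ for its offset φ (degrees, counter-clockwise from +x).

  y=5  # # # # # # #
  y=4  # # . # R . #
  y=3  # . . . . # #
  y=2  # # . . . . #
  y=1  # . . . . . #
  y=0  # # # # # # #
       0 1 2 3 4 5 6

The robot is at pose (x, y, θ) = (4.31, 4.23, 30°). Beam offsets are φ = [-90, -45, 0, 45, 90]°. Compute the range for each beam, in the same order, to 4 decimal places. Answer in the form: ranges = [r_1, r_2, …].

beam 1: φ=-90°, α=300°
  dir = (cos 300°, sin 300°) = (0.5000, -0.8660); from cell (4,4)
  next x-line at t=1.3800, next y-line at t=0.2656; Δt_x=2.0000, Δt_y=1.1547
    y: enter (4,3) at t=0.2656
    x: enter (5,3) at t=1.3800 ← occupied
  → r_1 = 1.3800
beam 2: φ=-45°, α=345°
  dir = (cos 345°, sin 345°) = (0.9659, -0.2588); from cell (4,4)
  next x-line at t=0.7143, next y-line at t=0.8887; Δt_x=1.0353, Δt_y=3.8637
    x: enter (5,4) at t=0.7143
    y: enter (5,3) at t=0.8887 ← occupied
  → r_2 = 0.8887
beam 3: φ=0°, α=30°
  dir = (cos 30°, sin 30°) = (0.8660, 0.5000); from cell (4,4)
  next x-line at t=0.7967, next y-line at t=1.5400; Δt_x=1.1547, Δt_y=2.0000
    x: enter (5,4) at t=0.7967
    y: enter (5,5) at t=1.5400 ← occupied
  → r_3 = 1.5400
beam 4: φ=45°, α=75°
  dir = (cos 75°, sin 75°) = (0.2588, 0.9659); from cell (4,4)
  next x-line at t=2.6660, next y-line at t=0.7972; Δt_x=3.8637, Δt_y=1.0353
    y: enter (4,5) at t=0.7972 ← occupied
  → r_4 = 0.7972
beam 5: φ=90°, α=120°
  dir = (cos 120°, sin 120°) = (-0.5000, 0.8660); from cell (4,4)
  next x-line at t=0.6200, next y-line at t=0.8891; Δt_x=2.0000, Δt_y=1.1547
    x: enter (3,4) at t=0.6200 ← occupied
  → r_5 = 0.6200

ranges = [1.3800, 0.8887, 1.5400, 0.7972, 0.6200]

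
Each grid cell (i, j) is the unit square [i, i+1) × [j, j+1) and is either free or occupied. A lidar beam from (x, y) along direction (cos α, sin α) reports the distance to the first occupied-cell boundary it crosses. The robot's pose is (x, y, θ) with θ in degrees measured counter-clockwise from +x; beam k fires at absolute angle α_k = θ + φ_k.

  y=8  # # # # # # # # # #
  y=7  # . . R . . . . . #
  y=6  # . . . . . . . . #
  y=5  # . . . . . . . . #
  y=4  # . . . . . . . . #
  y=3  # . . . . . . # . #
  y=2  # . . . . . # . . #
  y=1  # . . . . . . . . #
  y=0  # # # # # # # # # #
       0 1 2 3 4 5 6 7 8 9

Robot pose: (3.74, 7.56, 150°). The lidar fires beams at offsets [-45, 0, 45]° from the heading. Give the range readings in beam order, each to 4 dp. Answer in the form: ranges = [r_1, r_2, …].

beam 1: φ=-45°, α=105°
  cosα=-0.2588 sinα=0.9659 | (3,7) | tMaxX 2.8591 tMaxY 0.4555 | tΔX 3.8637 tΔY 1.0353
    t=0.4555 [y] (3,8) — stop
  → r_1 = 0.4555
beam 2: φ=0°, α=150°
  cosα=-0.8660 sinα=0.5000 | (3,7) | tMaxX 0.8545 tMaxY 0.8800 | tΔX 1.1547 tΔY 2.0000
    t=0.8545 [x] (2,7)
    t=0.8800 [y] (2,8) — stop
  → r_2 = 0.8800
beam 3: φ=45°, α=195°
  cosα=-0.9659 sinα=-0.2588 | (3,7) | tMaxX 0.7661 tMaxY 2.1637 | tΔX 1.0353 tΔY 3.8637
    t=0.7661 [x] (2,7)
    t=1.8014 [x] (1,7)
    t=2.1637 [y] (1,6)
    t=2.8367 [x] (0,6) — stop
  → r_3 = 2.8367

ranges = [0.4555, 0.8800, 2.8367]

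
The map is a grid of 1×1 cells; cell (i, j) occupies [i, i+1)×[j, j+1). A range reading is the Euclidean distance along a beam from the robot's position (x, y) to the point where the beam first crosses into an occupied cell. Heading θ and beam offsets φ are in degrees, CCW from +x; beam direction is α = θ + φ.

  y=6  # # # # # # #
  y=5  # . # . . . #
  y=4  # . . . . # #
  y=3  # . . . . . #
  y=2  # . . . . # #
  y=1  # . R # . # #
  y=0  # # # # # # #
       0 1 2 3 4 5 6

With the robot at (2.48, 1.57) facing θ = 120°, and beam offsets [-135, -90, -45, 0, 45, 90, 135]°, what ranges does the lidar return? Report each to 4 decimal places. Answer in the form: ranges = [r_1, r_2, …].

ranges = [0.5383, 0.6004, 4.5863, 2.9600, 1.5322, 1.1400, 0.5901]

beam 1: φ=-135°, α=345°
  d=(0.9659,-0.2588)  start (2,1)  tX=0.5383 tY=2.2023  stride 1/|dx|=1.0353 1/|dy|=3.8637
    cross x-line → (3,1), t=0.5383 (wall)
  → r_1 = 0.5383
beam 2: φ=-90°, α=30°
  d=(0.8660,0.5000)  start (2,1)  tX=0.6004 tY=0.8600  stride 1/|dx|=1.1547 1/|dy|=2.0000
    cross x-line → (3,1), t=0.6004 (wall)
  → r_2 = 0.6004
beam 3: φ=-45°, α=75°
  d=(0.2588,0.9659)  start (2,1)  tX=2.0091 tY=0.4452  stride 1/|dx|=3.8637 1/|dy|=1.0353
    cross y-line → (2,2), t=0.4452
    cross y-line → (2,3), t=1.4804
    cross x-line → (3,3), t=2.0091
    cross y-line → (3,4), t=2.5157
    cross y-line → (3,5), t=3.5510
    cross y-line → (3,6), t=4.5863 (wall)
  → r_3 = 4.5863
beam 4: φ=0°, α=120°
  d=(-0.5000,0.8660)  start (2,1)  tX=0.9600 tY=0.4965  stride 1/|dx|=2.0000 1/|dy|=1.1547
    cross y-line → (2,2), t=0.4965
    cross x-line → (1,2), t=0.9600
    cross y-line → (1,3), t=1.6512
    cross y-line → (1,4), t=2.8059
    cross x-line → (0,4), t=2.9600 (wall)
  → r_4 = 2.9600
beam 5: φ=45°, α=165°
  d=(-0.9659,0.2588)  start (2,1)  tX=0.4969 tY=1.6614  stride 1/|dx|=1.0353 1/|dy|=3.8637
    cross x-line → (1,1), t=0.4969
    cross x-line → (0,1), t=1.5322 (wall)
  → r_5 = 1.5322
beam 6: φ=90°, α=210°
  d=(-0.8660,-0.5000)  start (2,1)  tX=0.5543 tY=1.1400  stride 1/|dx|=1.1547 1/|dy|=2.0000
    cross x-line → (1,1), t=0.5543
    cross y-line → (1,0), t=1.1400 (wall)
  → r_6 = 1.1400
beam 7: φ=135°, α=255°
  d=(-0.2588,-0.9659)  start (2,1)  tX=1.8546 tY=0.5901  stride 1/|dx|=3.8637 1/|dy|=1.0353
    cross y-line → (2,0), t=0.5901 (wall)
  → r_7 = 0.5901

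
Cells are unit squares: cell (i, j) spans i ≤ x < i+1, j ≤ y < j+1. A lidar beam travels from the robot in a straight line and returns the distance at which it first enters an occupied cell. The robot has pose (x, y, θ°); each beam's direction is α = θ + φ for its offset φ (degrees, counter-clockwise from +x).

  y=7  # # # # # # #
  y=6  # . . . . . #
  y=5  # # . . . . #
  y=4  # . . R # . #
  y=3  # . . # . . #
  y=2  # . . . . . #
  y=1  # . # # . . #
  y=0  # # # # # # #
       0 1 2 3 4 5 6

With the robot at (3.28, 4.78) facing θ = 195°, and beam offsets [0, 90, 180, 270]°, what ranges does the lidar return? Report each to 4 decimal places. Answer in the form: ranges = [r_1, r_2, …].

beam 1: φ=0°, α=195°
  d=(-0.9659,-0.2588)  start (3,4)  tX=0.2899 tY=3.0137  stride 1/|dx|=1.0353 1/|dy|=3.8637
    cross x-line → (2,4), t=0.2899
    cross x-line → (1,4), t=1.3252
    cross x-line → (0,4), t=2.3604 (wall)
  → r_1 = 2.3604
beam 2: φ=90°, α=285°
  d=(0.2588,-0.9659)  start (3,4)  tX=2.7819 tY=0.8075  stride 1/|dx|=3.8637 1/|dy|=1.0353
    cross y-line → (3,3), t=0.8075 (wall)
  → r_2 = 0.8075
beam 3: φ=180°, α=15°
  d=(0.9659,0.2588)  start (3,4)  tX=0.7454 tY=0.8500  stride 1/|dx|=1.0353 1/|dy|=3.8637
    cross x-line → (4,4), t=0.7454 (wall)
  → r_3 = 0.7454
beam 4: φ=270°, α=105°
  d=(-0.2588,0.9659)  start (3,4)  tX=1.0818 tY=0.2278  stride 1/|dx|=3.8637 1/|dy|=1.0353
    cross y-line → (3,5), t=0.2278
    cross x-line → (2,5), t=1.0818
    cross y-line → (2,6), t=1.2630
    cross y-line → (2,7), t=2.2983 (wall)
  → r_4 = 2.2983

ranges = [2.3604, 0.8075, 0.7454, 2.2983]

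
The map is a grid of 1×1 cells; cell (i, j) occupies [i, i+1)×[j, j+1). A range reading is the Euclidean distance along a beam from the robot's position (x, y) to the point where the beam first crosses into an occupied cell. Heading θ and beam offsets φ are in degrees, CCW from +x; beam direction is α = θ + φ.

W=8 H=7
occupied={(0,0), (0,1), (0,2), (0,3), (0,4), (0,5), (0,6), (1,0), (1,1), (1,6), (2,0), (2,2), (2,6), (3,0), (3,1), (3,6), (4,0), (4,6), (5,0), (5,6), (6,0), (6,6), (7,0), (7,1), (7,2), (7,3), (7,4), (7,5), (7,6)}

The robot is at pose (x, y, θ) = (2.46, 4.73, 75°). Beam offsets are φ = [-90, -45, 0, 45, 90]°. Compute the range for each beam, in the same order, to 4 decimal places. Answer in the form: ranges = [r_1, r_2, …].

ranges = [4.7002, 2.5400, 1.3148, 1.4665, 1.5115]

beam 1: φ=-90°, α=345°
  d=(0.9659,-0.2588)  start (2,4)  tX=0.5590 tY=2.8205  stride 1/|dx|=1.0353 1/|dy|=3.8637
    cross x-line → (3,4), t=0.5590
    cross x-line → (4,4), t=1.5943
    cross x-line → (5,4), t=2.6296
    cross y-line → (5,3), t=2.8205
    cross x-line → (6,3), t=3.6649
    cross x-line → (7,3), t=4.7002 (wall)
  → r_1 = 4.7002
beam 2: φ=-45°, α=30°
  d=(0.8660,0.5000)  start (2,4)  tX=0.6235 tY=0.5400  stride 1/|dx|=1.1547 1/|dy|=2.0000
    cross y-line → (2,5), t=0.5400
    cross x-line → (3,5), t=0.6235
    cross x-line → (4,5), t=1.7782
    cross y-line → (4,6), t=2.5400 (wall)
  → r_2 = 2.5400
beam 3: φ=0°, α=75°
  d=(0.2588,0.9659)  start (2,4)  tX=2.0864 tY=0.2795  stride 1/|dx|=3.8637 1/|dy|=1.0353
    cross y-line → (2,5), t=0.2795
    cross y-line → (2,6), t=1.3148 (wall)
  → r_3 = 1.3148
beam 4: φ=45°, α=120°
  d=(-0.5000,0.8660)  start (2,4)  tX=0.9200 tY=0.3118  stride 1/|dx|=2.0000 1/|dy|=1.1547
    cross y-line → (2,5), t=0.3118
    cross x-line → (1,5), t=0.9200
    cross y-line → (1,6), t=1.4665 (wall)
  → r_4 = 1.4665
beam 5: φ=90°, α=165°
  d=(-0.9659,0.2588)  start (2,4)  tX=0.4762 tY=1.0432  stride 1/|dx|=1.0353 1/|dy|=3.8637
    cross x-line → (1,4), t=0.4762
    cross y-line → (1,5), t=1.0432
    cross x-line → (0,5), t=1.5115 (wall)
  → r_5 = 1.5115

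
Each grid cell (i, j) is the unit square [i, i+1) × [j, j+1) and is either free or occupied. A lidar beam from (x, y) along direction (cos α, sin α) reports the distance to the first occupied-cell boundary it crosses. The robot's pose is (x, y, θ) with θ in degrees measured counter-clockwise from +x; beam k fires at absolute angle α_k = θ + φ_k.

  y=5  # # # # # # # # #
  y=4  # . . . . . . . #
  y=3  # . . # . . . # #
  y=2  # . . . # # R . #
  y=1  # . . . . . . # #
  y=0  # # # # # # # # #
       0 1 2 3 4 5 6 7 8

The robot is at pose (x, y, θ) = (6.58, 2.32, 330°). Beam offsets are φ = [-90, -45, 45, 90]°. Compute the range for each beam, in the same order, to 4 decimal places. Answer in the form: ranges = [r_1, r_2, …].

ranges = [1.5242, 1.3666, 1.4701, 0.8400]

beam 1: φ=-90°, α=240°
  d=(-0.5000,-0.8660)  start (6,2)  tX=1.1600 tY=0.3695  stride 1/|dx|=2.0000 1/|dy|=1.1547
    cross y-line → (6,1), t=0.3695
    cross x-line → (5,1), t=1.1600
    cross y-line → (5,0), t=1.5242 (wall)
  → r_1 = 1.5242
beam 2: φ=-45°, α=285°
  d=(0.2588,-0.9659)  start (6,2)  tX=1.6228 tY=0.3313  stride 1/|dx|=3.8637 1/|dy|=1.0353
    cross y-line → (6,1), t=0.3313
    cross y-line → (6,0), t=1.3666 (wall)
  → r_2 = 1.3666
beam 3: φ=45°, α=15°
  d=(0.9659,0.2588)  start (6,2)  tX=0.4348 tY=2.6273  stride 1/|dx|=1.0353 1/|dy|=3.8637
    cross x-line → (7,2), t=0.4348
    cross x-line → (8,2), t=1.4701 (wall)
  → r_3 = 1.4701
beam 4: φ=90°, α=60°
  d=(0.5000,0.8660)  start (6,2)  tX=0.8400 tY=0.7852  stride 1/|dx|=2.0000 1/|dy|=1.1547
    cross y-line → (6,3), t=0.7852
    cross x-line → (7,3), t=0.8400 (wall)
  → r_4 = 0.8400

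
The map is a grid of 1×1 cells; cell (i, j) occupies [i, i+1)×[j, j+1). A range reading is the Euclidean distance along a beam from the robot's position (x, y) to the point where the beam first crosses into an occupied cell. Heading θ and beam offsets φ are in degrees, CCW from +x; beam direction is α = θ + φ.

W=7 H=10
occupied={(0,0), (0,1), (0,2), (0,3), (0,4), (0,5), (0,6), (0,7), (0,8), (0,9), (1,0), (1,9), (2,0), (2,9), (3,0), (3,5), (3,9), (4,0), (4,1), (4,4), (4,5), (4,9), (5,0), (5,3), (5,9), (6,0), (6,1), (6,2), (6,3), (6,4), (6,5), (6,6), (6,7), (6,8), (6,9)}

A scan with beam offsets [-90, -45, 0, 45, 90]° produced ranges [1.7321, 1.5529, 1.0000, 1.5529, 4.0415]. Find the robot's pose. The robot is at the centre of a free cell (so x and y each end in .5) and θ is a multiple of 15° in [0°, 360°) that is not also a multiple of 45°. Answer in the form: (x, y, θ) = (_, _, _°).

(x, y, θ) = (4.5, 2.5, 60°)

Enumerate (i+0.5, j+0.5, θ) over the 35 free cells and 16 admissible headings. For each, cast all 5 beams and compare to the given ranges.
  (1.5, 3.5, 30°): beam 1 = 2.8868 ≠ 1.7321 ✗
  (2.5, 1.5, 15°): beam 1 = 0.5176 ≠ 1.7321 ✗
  (4.5, 6.5, 240°): beam 1 = 4.0415 ≠ 1.7321 ✗
  (3.5, 1.5, 345°): beam 1 = 0.5176 ≠ 1.7321 ✗
  …
  (4.5, 2.5, 60°): r_1=1.7321, r_2=1.5529, r_3=1.0000, r_4=1.5529, r_5=4.0415 — all match ✓
No second candidate reproduces the full scan.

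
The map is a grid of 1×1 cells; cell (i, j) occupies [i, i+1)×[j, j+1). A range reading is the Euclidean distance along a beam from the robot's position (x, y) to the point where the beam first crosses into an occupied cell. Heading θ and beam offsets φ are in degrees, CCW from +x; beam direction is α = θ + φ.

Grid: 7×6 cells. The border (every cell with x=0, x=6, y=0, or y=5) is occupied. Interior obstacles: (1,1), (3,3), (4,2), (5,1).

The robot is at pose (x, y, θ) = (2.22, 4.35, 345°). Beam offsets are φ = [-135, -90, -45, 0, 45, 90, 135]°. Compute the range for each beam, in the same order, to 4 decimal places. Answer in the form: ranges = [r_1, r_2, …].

ranges = [1.4087, 2.4329, 3.8682, 1.3523, 1.3000, 0.6729, 0.7506]

beam 1: φ=-135°, α=210°
  direction (-0.8660, -0.5000); cell (2,4); t to first gridline: x 0.2540, y 0.7000 (then +1.1547 / +2.0000)
    (1,4) via x @ 0.2540
    (1,3) via y @ 0.7000
    (0,3) via x @ 1.4087  # hit
  → r_1 = 1.4087
beam 2: φ=-90°, α=255°
  direction (-0.2588, -0.9659); cell (2,4); t to first gridline: x 0.8500, y 0.3623 (then +3.8637 / +1.0353)
    (2,3) via y @ 0.3623
    (1,3) via x @ 0.8500
    (1,2) via y @ 1.3976
    (1,1) via y @ 2.4329  # hit
  → r_2 = 2.4329
beam 3: φ=-45°, α=300°
  direction (0.5000, -0.8660); cell (2,4); t to first gridline: x 1.5600, y 0.4041 (then +2.0000 / +1.1547)
    (2,3) via y @ 0.4041
    (2,2) via y @ 1.5588
    (3,2) via x @ 1.5600
    (3,1) via y @ 2.7135
    (4,1) via x @ 3.5600
    (4,0) via y @ 3.8682  # hit
  → r_3 = 3.8682
beam 4: φ=0°, α=345°
  direction (0.9659, -0.2588); cell (2,4); t to first gridline: x 0.8075, y 1.3523 (then +1.0353 / +3.8637)
    (3,4) via x @ 0.8075
    (3,3) via y @ 1.3523  # hit
  → r_4 = 1.3523
beam 5: φ=45°, α=30°
  direction (0.8660, 0.5000); cell (2,4); t to first gridline: x 0.9007, y 1.3000 (then +1.1547 / +2.0000)
    (3,4) via x @ 0.9007
    (3,5) via y @ 1.3000  # hit
  → r_5 = 1.3000
beam 6: φ=90°, α=75°
  direction (0.2588, 0.9659); cell (2,4); t to first gridline: x 3.0137, y 0.6729 (then +3.8637 / +1.0353)
    (2,5) via y @ 0.6729  # hit
  → r_6 = 0.6729
beam 7: φ=135°, α=120°
  direction (-0.5000, 0.8660); cell (2,4); t to first gridline: x 0.4400, y 0.7506 (then +2.0000 / +1.1547)
    (1,4) via x @ 0.4400
    (1,5) via y @ 0.7506  # hit
  → r_7 = 0.7506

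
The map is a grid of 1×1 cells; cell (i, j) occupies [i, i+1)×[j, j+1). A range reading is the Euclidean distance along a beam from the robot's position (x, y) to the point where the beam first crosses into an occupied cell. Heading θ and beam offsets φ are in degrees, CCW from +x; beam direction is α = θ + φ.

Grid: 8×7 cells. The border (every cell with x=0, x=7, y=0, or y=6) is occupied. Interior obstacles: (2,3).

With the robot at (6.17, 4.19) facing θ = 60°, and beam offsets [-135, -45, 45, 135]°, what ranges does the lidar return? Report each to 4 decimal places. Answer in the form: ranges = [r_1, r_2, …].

ranges = [3.2069, 0.8593, 1.8738, 3.2818]

beam 1: φ=-135°, α=285°
  cosα=0.2588 sinα=-0.9659 | (6,4) | tMaxX 3.2069 tMaxY 0.1967 | tΔX 3.8637 tΔY 1.0353
    t=0.1967 [y] (6,3)
    t=1.2320 [y] (6,2)
    t=2.2673 [y] (6,1)
    t=3.2069 [x] (7,1) — stop
  → r_1 = 3.2069
beam 2: φ=-45°, α=15°
  cosα=0.9659 sinα=0.2588 | (6,4) | tMaxX 0.8593 tMaxY 3.1296 | tΔX 1.0353 tΔY 3.8637
    t=0.8593 [x] (7,4) — stop
  → r_2 = 0.8593
beam 3: φ=45°, α=105°
  cosα=-0.2588 sinα=0.9659 | (6,4) | tMaxX 0.6568 tMaxY 0.8386 | tΔX 3.8637 tΔY 1.0353
    t=0.6568 [x] (5,4)
    t=0.8386 [y] (5,5)
    t=1.8738 [y] (5,6) — stop
  → r_3 = 1.8738
beam 4: φ=135°, α=195°
  cosα=-0.9659 sinα=-0.2588 | (6,4) | tMaxX 0.1760 tMaxY 0.7341 | tΔX 1.0353 tΔY 3.8637
    t=0.1760 [x] (5,4)
    t=0.7341 [y] (5,3)
    t=1.2113 [x] (4,3)
    t=2.2465 [x] (3,3)
    t=3.2818 [x] (2,3) — stop
  → r_4 = 3.2818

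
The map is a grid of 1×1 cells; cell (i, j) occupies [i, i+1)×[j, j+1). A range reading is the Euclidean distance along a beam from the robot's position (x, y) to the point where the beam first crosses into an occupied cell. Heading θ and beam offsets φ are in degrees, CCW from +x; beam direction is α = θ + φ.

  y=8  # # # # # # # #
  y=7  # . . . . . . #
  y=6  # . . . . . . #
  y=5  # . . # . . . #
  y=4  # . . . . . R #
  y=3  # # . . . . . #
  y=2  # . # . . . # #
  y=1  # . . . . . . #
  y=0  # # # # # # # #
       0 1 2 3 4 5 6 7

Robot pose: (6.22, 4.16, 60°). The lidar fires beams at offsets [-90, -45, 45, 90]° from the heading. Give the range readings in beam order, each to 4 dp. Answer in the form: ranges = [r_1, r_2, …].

beam 1: φ=-90°, α=330°
  direction (0.8660, -0.5000); cell (6,4); t to first gridline: x 0.9007, y 0.3200 (then +1.1547 / +2.0000)
    (6,3) via y @ 0.3200
    (7,3) via x @ 0.9007  # hit
  → r_1 = 0.9007
beam 2: φ=-45°, α=15°
  direction (0.9659, 0.2588); cell (6,4); t to first gridline: x 0.8075, y 3.2455 (then +1.0353 / +3.8637)
    (7,4) via x @ 0.8075  # hit
  → r_2 = 0.8075
beam 3: φ=45°, α=105°
  direction (-0.2588, 0.9659); cell (6,4); t to first gridline: x 0.8500, y 0.8696 (then +3.8637 / +1.0353)
    (5,4) via x @ 0.8500
    (5,5) via y @ 0.8696
    (5,6) via y @ 1.9049
    (5,7) via y @ 2.9402
    (5,8) via y @ 3.9755  # hit
  → r_3 = 3.9755
beam 4: φ=90°, α=150°
  direction (-0.8660, 0.5000); cell (6,4); t to first gridline: x 0.2540, y 1.6800 (then +1.1547 / +2.0000)
    (5,4) via x @ 0.2540
    (4,4) via x @ 1.4087
    (4,5) via y @ 1.6800
    (3,5) via x @ 2.5634  # hit
  → r_4 = 2.5634

ranges = [0.9007, 0.8075, 3.9755, 2.5634]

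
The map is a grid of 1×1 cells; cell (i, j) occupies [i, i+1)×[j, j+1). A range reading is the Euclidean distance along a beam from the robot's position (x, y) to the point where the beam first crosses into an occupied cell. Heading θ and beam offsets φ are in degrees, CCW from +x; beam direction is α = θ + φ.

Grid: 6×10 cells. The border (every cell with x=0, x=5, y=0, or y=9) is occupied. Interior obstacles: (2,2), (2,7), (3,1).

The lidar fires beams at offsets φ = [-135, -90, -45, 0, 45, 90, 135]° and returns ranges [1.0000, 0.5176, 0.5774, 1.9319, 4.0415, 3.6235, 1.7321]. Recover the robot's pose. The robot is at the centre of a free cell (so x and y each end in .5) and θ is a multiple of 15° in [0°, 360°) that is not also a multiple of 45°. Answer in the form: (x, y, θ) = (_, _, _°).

Enumerate (i+0.5, j+0.5, θ) over the 29 free cells and 16 admissible headings. For each, cast all 7 beams and compare to the given ranges.
  (2.5, 1.5, 15°): beam 1 = 0.5774 ≠ 1.0000 ✗
  (1.5, 4.5, 105°): beam 1 = 4.0415 ≠ 1.0000 ✗
  (2.5, 3.5, 255°): beam 1 = 3.0000 ≠ 1.0000 ✗
  …
  (4.5, 3.5, 75°): r_1=1.0000, r_2=0.5176, r_3=0.5774, r_4=1.9319, r_5=4.0415, r_6=3.6235, r_7=1.7321 — all match ✓
No second candidate reproduces the full scan.

(x, y, θ) = (4.5, 3.5, 75°)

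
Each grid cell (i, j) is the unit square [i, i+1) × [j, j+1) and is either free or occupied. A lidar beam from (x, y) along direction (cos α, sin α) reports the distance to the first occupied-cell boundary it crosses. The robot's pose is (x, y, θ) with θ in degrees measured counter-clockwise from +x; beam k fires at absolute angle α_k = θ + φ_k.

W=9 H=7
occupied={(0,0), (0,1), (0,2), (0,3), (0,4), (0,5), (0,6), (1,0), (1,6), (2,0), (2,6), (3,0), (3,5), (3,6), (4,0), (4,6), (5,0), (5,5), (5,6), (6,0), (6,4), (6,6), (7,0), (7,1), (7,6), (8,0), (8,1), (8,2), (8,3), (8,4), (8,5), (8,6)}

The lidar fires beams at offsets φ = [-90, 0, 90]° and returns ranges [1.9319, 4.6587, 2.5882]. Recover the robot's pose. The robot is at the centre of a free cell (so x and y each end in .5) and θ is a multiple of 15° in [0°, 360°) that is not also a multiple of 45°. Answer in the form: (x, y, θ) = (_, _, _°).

(x, y, θ) = (3.5, 1.5, 75°)

Enumerate (i+0.5, j+0.5, θ) over the 31 free cells and 16 admissible headings. For each, cast all 3 beams and compare to the given ranges.
  (7.5, 3.5, 120°): beam 1 = 0.5774 ≠ 1.9319 ✗
  (7.5, 3.5, 75°): beam 1 = 0.5176 ≠ 1.9319 ✗
  (5.5, 1.5, 345°): beam 1 = 0.5176 ≠ 1.9319 ✗
  (7.5, 3.5, 165°): beam 2 = 6.7293 ≠ 4.6587 ✗
  …
  (3.5, 1.5, 75°): r_1=1.9319, r_2=4.6587, r_3=2.5882 — all match ✓
Unique over the lattice → pose = (3.5, 1.5, 75°).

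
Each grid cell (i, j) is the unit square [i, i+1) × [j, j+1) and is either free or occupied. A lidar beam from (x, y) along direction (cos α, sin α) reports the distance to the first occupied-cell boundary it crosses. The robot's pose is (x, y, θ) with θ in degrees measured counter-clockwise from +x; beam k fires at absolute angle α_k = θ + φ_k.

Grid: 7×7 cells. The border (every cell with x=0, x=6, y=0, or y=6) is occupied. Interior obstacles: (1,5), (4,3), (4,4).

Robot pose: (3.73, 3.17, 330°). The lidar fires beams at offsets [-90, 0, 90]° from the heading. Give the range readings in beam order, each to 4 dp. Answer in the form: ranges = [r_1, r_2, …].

ranges = [2.5057, 0.3118, 0.5400]

beam 1: φ=-90°, α=240°
  d=(-0.5000,-0.8660)  start (3,3)  tX=1.4600 tY=0.1963  stride 1/|dx|=2.0000 1/|dy|=1.1547
    cross y-line → (3,2), t=0.1963
    cross y-line → (3,1), t=1.3510
    cross x-line → (2,1), t=1.4600
    cross y-line → (2,0), t=2.5057 (wall)
  → r_1 = 2.5057
beam 2: φ=0°, α=330°
  d=(0.8660,-0.5000)  start (3,3)  tX=0.3118 tY=0.3400  stride 1/|dx|=1.1547 1/|dy|=2.0000
    cross x-line → (4,3), t=0.3118 (wall)
  → r_2 = 0.3118
beam 3: φ=90°, α=60°
  d=(0.5000,0.8660)  start (3,3)  tX=0.5400 tY=0.9584  stride 1/|dx|=2.0000 1/|dy|=1.1547
    cross x-line → (4,3), t=0.5400 (wall)
  → r_3 = 0.5400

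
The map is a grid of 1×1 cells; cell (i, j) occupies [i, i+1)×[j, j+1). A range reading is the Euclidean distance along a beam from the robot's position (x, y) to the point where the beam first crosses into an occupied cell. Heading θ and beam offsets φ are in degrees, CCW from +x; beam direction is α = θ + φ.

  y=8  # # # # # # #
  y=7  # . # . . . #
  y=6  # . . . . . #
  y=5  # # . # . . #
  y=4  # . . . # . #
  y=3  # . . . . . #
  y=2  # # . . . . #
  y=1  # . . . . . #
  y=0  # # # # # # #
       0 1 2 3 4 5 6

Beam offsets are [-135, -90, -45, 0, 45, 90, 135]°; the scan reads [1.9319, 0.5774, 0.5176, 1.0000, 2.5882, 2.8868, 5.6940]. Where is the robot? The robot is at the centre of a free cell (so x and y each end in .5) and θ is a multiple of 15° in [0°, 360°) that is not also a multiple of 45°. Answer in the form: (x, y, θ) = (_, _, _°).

Enumerate (i+0.5, j+0.5, θ) over the 30 free cells and 16 admissible headings. For each, cast all 7 beams and compare to the given ranges.
  (4.5, 7.5, 210°): beam 1 = 0.5176 ≠ 1.9319 ✗
  (3.5, 6.5, 210°): beam 1 = 1.5529 ≠ 1.9319 ✗
  (5.5, 1.5, 240°): beam 1 = 2.5882 ≠ 1.9319 ✗
  …
  (3.5, 1.5, 330°): r_1=1.9319, r_2=0.5774, r_3=0.5176, r_4=1.0000, r_5=2.5882, r_6=2.8868, r_7=5.6940 — all match ✓
No second candidate reproduces the full scan.

(x, y, θ) = (3.5, 1.5, 330°)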